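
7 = 7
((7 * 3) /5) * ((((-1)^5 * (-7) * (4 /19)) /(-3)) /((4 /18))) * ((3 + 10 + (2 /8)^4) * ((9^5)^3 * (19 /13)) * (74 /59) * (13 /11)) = -11183860730350942763157 /207680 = -53851409525957929.33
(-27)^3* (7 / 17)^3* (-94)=634619286 / 4913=129171.44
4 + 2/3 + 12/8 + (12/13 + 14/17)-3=4.91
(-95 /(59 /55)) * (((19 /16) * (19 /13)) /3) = -1886225 /36816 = -51.23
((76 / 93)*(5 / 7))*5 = 1900 / 651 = 2.92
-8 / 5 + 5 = 17 / 5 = 3.40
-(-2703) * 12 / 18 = 1802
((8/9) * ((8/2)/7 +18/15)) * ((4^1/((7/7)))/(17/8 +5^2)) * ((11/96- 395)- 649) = -1603408/6615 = -242.39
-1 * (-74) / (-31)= -74 / 31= -2.39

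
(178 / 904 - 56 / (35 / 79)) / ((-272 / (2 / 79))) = 285219 / 24281440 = 0.01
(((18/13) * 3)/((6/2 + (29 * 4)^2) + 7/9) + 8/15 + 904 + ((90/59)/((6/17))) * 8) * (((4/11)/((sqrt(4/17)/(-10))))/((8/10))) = -3272076552595 * sqrt(17)/1533061959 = -8800.11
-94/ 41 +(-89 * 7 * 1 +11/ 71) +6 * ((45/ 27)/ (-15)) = -625.80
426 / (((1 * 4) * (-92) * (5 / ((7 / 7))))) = -213 / 920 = -0.23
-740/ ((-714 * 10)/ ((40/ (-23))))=-1480/ 8211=-0.18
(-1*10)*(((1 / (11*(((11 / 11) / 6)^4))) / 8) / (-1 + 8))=-1620 / 77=-21.04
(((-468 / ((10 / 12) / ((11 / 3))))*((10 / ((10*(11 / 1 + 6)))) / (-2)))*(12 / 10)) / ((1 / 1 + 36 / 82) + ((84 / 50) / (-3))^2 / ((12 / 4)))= 47.08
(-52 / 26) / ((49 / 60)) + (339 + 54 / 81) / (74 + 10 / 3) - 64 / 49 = 7243 / 11368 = 0.64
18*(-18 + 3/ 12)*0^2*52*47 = 0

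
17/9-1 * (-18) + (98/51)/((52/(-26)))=2896/153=18.93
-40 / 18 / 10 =-2 / 9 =-0.22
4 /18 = 0.22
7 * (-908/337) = -6356/337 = -18.86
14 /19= 0.74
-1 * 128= -128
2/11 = 0.18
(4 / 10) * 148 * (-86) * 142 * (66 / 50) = -954294.53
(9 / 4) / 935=9 / 3740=0.00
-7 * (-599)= 4193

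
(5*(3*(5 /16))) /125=3 /80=0.04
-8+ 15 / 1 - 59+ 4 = -48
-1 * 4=-4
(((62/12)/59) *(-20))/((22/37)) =-5735/1947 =-2.95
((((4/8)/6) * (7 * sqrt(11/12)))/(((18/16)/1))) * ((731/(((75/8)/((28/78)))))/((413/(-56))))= -4584832 * sqrt(33)/13978575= -1.88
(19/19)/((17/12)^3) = 1728/4913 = 0.35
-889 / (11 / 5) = -4445 / 11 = -404.09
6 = 6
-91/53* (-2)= 3.43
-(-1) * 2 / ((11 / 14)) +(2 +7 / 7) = 5.55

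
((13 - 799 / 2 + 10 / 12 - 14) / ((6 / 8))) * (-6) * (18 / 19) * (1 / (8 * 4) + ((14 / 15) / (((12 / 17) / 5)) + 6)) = 4365559 / 114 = 38294.38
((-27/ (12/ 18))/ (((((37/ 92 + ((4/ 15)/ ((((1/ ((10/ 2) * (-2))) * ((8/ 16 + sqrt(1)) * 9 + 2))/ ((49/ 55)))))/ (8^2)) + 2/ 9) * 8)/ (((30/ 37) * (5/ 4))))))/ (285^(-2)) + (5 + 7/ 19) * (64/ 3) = -174123140612389/ 259918784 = -669913.65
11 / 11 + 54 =55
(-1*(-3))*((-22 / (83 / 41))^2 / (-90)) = -406802 / 103335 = -3.94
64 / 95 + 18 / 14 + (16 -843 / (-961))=12037818 / 639065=18.84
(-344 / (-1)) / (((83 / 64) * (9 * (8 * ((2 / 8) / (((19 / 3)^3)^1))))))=75503872 / 20169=3743.56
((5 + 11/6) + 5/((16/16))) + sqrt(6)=14.28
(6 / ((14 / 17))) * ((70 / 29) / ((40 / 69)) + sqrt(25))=54213 / 812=66.76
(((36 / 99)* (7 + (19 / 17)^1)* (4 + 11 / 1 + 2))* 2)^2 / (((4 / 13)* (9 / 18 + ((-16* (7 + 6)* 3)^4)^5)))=7922304 / 19386845961737862706523643587350781267817011573594618069113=0.00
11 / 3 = 3.67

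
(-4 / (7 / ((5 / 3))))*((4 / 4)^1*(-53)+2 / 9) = 9500 / 189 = 50.26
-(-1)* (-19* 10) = -190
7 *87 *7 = 4263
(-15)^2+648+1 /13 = 11350 /13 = 873.08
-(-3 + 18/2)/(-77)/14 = 3/539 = 0.01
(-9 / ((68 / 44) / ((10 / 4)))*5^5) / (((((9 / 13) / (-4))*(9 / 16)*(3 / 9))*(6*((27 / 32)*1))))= 1144000000 / 4131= 276930.53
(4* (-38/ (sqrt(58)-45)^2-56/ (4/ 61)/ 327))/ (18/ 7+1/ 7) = -13320341456/ 3434092851-720* sqrt(58)/ 552727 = -3.89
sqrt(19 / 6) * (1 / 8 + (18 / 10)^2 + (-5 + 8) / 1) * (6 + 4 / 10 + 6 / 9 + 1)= 154033 * sqrt(114) / 18000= 91.37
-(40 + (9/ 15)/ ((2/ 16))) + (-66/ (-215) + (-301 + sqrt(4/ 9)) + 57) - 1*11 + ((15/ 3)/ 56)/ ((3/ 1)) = -3597511/ 12040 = -298.80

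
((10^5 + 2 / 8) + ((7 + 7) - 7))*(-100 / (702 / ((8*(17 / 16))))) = -56670775 / 468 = -121091.40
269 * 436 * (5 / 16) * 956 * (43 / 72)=1506659585 / 72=20925827.57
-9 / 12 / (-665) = 3 / 2660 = 0.00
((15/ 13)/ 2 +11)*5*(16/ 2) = 6020/ 13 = 463.08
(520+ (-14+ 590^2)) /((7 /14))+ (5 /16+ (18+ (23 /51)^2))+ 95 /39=697232.95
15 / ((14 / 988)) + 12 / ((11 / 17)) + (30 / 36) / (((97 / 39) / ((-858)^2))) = 1850295396 / 7469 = 247730.00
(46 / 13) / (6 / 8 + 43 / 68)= 1564 / 611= 2.56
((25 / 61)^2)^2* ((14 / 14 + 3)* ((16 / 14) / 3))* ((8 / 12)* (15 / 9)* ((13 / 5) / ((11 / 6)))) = 650000000 / 9595167813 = 0.07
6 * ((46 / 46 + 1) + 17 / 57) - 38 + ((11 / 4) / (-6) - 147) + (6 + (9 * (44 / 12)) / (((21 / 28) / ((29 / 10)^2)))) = 2329831 / 11400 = 204.37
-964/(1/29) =-27956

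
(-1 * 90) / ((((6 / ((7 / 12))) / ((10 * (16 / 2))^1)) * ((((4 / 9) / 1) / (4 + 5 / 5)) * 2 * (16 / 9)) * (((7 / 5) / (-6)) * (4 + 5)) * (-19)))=-16875 / 304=-55.51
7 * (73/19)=511/19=26.89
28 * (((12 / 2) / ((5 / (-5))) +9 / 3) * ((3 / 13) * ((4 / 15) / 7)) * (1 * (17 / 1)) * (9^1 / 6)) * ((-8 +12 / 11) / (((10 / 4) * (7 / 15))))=111.52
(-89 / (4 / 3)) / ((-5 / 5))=267 / 4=66.75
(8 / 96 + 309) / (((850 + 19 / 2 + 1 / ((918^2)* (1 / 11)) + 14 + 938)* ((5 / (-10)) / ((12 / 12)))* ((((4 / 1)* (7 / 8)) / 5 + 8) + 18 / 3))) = -1736479620 / 74803132313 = -0.02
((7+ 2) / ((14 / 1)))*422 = 1899 / 7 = 271.29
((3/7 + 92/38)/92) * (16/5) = 1516/15295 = 0.10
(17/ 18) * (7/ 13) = 119/ 234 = 0.51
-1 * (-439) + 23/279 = 122504/279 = 439.08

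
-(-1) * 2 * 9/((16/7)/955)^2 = 402203025/128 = 3142211.13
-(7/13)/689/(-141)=7/1262937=0.00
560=560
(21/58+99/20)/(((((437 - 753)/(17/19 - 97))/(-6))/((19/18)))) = -11869/1160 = -10.23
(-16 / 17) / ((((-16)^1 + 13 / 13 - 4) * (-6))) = -0.01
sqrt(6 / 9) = 0.82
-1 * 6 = -6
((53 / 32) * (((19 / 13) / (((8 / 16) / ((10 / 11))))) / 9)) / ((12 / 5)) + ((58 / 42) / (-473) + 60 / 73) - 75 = -18257637623 / 246800736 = -73.98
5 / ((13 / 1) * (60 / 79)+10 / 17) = 1343 / 2810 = 0.48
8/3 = 2.67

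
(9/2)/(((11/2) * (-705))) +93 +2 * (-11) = 183532/2585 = 71.00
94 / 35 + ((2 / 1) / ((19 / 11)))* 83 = 98.79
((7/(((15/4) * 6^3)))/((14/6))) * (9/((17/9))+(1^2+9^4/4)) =6.10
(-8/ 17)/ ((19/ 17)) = -8/ 19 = -0.42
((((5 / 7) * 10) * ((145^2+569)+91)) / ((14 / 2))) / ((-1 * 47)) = -1084250 / 2303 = -470.80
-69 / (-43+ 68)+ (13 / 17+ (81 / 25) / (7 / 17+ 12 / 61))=3.33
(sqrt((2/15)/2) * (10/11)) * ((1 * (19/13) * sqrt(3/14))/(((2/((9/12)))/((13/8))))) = 57 * sqrt(70)/4928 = 0.10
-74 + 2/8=-73.75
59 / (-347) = -59 / 347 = -0.17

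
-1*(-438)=438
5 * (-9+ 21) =60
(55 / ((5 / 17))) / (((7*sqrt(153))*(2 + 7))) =11*sqrt(17) / 189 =0.24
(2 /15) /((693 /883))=1766 /10395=0.17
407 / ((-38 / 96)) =-1028.21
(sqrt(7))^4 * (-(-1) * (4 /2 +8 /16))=245 /2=122.50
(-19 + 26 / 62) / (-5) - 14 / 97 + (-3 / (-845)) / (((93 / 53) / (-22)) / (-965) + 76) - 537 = -115906021619116171 / 217285159617695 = -533.43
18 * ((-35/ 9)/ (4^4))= -35/ 128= -0.27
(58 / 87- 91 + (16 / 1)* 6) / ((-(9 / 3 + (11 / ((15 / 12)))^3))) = -0.01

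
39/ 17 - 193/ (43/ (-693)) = 2275410/ 731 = 3112.74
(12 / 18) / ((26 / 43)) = 43 / 39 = 1.10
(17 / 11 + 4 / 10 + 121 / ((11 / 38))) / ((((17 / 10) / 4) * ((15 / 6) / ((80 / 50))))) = 2956416 / 4675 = 632.39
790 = 790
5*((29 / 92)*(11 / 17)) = 1595 / 1564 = 1.02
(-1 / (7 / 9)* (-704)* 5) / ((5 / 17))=107712 / 7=15387.43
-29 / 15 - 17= -284 / 15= -18.93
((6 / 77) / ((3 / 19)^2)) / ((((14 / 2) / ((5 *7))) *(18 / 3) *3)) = 1805 / 2079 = 0.87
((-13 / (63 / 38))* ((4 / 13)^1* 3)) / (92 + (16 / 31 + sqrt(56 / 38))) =-21397192 / 273448259 + 73036* sqrt(133) / 820344777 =-0.08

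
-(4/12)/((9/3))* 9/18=-1/18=-0.06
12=12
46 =46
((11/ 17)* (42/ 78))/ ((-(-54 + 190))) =-77/ 30056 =-0.00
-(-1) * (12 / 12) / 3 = 0.33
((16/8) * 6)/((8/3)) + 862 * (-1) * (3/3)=-857.50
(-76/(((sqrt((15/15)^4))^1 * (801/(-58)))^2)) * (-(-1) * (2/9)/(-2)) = 255664/5774409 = 0.04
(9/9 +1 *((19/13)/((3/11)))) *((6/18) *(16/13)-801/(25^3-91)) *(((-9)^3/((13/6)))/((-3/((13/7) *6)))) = 2910148560/1020929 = 2850.49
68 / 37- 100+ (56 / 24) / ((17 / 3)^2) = -98.09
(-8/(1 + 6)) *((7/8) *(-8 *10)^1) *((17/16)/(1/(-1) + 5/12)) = -1020/7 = -145.71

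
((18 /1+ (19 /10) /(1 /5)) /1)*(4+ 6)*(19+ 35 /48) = 5425.52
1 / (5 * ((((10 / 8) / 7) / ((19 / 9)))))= 532 / 225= 2.36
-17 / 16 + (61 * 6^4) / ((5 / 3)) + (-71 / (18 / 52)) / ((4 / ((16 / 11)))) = 375074977 / 7920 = 47357.95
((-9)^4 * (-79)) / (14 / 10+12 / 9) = -7774785 / 41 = -189628.90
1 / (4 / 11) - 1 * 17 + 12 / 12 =-53 / 4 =-13.25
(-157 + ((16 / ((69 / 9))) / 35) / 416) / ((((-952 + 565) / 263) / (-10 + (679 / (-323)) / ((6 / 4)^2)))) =-597175910131 / 511879095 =-1166.63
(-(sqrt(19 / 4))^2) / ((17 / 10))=-95 / 34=-2.79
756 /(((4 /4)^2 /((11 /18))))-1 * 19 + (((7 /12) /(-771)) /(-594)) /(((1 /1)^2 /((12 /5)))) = 1014412417 /2289870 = 443.00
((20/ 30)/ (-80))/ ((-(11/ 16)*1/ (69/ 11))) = 46/ 605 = 0.08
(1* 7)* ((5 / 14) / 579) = 5 / 1158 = 0.00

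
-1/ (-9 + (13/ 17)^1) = 17/ 140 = 0.12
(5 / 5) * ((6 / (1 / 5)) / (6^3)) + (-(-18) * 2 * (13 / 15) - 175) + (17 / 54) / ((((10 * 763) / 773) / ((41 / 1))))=-5865247 / 41202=-142.35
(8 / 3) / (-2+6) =2 / 3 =0.67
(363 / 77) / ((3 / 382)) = 4202 / 7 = 600.29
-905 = -905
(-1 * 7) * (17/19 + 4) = -651/19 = -34.26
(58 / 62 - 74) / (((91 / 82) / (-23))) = 4271790 / 2821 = 1514.28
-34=-34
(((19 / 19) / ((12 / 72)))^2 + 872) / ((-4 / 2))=-454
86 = 86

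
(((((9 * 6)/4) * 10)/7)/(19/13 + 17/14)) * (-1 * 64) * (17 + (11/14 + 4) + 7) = -45264960/3409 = -13278.08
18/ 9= 2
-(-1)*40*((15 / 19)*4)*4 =9600 / 19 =505.26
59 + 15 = 74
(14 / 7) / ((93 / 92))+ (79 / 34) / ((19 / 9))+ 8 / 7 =1775533 / 420546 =4.22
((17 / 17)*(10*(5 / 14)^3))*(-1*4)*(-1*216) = 135000 / 343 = 393.59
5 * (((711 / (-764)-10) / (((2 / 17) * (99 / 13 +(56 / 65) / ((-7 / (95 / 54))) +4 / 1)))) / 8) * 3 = -747456255 / 48908224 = -15.28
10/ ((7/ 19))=190/ 7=27.14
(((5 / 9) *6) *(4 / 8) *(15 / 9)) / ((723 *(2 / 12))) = 50 / 2169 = 0.02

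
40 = 40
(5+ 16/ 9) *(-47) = -318.56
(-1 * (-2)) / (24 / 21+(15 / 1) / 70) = 28 / 19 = 1.47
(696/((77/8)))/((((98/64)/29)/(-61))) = -83539.18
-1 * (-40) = 40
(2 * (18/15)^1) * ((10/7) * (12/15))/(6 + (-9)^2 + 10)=96/3395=0.03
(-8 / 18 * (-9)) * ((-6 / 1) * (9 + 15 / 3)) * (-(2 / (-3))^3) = -896 / 9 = -99.56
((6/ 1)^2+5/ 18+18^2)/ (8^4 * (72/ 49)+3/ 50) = 0.06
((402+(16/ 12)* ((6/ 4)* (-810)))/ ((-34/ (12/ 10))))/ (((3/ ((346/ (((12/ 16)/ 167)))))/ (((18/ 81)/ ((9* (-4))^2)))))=11729746/ 61965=189.30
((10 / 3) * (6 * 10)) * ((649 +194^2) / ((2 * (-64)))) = -957125 / 16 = -59820.31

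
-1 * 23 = -23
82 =82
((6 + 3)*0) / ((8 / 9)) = 0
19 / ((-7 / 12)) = -228 / 7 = -32.57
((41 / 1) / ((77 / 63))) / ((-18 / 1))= -41 / 22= -1.86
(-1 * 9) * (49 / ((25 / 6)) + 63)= -672.84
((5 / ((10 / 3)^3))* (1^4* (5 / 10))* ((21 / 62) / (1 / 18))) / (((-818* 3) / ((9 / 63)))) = -243 / 10143200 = -0.00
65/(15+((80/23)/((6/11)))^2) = 61893/53003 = 1.17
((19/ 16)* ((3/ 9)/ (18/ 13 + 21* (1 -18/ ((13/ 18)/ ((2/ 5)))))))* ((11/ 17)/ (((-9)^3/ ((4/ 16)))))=13585/ 28917528768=0.00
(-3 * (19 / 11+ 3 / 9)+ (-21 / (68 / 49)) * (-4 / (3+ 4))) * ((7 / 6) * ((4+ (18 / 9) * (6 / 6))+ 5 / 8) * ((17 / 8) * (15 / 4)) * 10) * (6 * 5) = 64136625 / 1408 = 45551.58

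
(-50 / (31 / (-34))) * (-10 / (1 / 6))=-102000 / 31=-3290.32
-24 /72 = -1 /3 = -0.33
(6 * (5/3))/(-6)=-5/3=-1.67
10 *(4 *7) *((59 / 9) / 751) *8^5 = 541327360 / 6759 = 80089.86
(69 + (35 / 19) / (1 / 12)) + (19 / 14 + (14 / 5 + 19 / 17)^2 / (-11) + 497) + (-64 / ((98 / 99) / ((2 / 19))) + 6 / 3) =86312473407 / 147982450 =583.26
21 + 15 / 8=183 / 8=22.88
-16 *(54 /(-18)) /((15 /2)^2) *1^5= 0.85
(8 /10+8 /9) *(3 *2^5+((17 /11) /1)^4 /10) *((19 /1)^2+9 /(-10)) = 967368099139 /16471125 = 58731.15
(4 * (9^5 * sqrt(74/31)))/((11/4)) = 944784 * sqrt(2294)/341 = 132701.20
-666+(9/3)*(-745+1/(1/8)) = -2877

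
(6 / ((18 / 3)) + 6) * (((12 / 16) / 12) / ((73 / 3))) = 21 / 1168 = 0.02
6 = 6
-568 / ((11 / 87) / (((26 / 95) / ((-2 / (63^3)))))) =153715017.39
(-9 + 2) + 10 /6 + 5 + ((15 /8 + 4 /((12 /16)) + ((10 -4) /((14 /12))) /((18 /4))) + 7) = 841 /56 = 15.02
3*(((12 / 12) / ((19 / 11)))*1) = 33 / 19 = 1.74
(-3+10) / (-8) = -7 / 8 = -0.88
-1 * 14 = -14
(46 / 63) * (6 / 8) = 23 / 42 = 0.55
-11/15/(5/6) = -22/25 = -0.88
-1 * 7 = -7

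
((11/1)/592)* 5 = 55/592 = 0.09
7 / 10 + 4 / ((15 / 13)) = 25 / 6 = 4.17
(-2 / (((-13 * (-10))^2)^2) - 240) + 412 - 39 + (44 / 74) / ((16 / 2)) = 703136118713 / 5283785000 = 133.07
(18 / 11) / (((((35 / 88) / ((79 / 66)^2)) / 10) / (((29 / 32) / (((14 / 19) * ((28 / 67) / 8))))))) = 230398997 / 166012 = 1387.85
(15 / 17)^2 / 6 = 75 / 578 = 0.13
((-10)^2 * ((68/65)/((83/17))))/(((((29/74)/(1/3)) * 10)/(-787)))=-134646256/93873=-1434.34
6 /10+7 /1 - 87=-397 /5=-79.40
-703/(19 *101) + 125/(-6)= -12847/606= -21.20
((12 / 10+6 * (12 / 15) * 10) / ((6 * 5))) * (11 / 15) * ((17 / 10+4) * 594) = 2544993 / 625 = 4071.99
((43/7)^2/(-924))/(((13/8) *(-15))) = 3698/2207205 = 0.00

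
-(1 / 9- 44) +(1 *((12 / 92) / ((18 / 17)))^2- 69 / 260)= 1500516 / 34385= 43.64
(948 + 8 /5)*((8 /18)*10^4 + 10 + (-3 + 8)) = 38112196 /9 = 4234688.44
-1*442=-442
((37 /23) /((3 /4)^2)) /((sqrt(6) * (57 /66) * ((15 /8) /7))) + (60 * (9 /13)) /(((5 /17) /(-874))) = -1604664 /13 + 364672 * sqrt(6) /176985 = -123430.65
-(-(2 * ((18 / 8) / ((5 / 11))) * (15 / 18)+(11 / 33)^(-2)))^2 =-4761 / 16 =-297.56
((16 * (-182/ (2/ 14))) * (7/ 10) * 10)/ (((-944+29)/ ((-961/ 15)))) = -137123168/ 13725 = -9990.76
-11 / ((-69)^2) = -11 / 4761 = -0.00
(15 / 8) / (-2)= -15 / 16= -0.94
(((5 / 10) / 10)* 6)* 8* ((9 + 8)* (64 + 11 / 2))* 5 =14178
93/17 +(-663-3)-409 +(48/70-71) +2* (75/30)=-675232/595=-1134.84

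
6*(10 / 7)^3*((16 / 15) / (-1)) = -6400 / 343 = -18.66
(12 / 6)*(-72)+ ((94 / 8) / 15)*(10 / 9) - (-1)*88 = -55.13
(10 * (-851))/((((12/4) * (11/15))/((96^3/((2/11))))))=-18822758400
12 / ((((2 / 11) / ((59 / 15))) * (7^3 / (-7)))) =-1298 / 245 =-5.30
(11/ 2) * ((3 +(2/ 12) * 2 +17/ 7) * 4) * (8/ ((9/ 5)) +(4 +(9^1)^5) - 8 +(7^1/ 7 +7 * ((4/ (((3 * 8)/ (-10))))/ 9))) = 7485182.49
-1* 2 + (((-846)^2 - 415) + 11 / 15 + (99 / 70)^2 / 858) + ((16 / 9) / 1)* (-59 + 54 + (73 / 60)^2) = 7381399520801 / 10319400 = 715293.48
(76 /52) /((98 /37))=703 /1274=0.55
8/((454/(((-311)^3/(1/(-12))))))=1443851088/227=6360577.48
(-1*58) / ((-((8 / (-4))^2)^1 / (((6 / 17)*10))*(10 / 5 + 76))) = 145 / 221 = 0.66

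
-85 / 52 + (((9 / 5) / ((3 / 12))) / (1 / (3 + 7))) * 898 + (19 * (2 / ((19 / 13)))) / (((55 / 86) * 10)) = 924615561 / 14300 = 64658.43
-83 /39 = -2.13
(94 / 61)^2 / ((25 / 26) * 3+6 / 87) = 6662344 / 8286667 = 0.80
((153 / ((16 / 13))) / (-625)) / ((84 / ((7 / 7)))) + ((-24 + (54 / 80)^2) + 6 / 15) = -101267 / 4375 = -23.15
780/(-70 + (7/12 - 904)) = -0.80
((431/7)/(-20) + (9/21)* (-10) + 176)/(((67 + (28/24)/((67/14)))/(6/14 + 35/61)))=507758763/201996620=2.51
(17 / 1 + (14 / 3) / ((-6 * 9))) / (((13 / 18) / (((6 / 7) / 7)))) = 5480 / 1911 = 2.87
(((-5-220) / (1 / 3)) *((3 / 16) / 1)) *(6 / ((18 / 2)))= -675 / 8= -84.38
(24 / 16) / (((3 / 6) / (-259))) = -777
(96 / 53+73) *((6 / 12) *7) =261.84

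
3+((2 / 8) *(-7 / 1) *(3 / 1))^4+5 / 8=195409 / 256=763.32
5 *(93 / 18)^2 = 4805 / 36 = 133.47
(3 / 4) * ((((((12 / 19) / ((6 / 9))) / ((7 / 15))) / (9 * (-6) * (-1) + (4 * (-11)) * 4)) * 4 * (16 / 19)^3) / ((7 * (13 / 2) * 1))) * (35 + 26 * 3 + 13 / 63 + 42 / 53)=-140319866880 / 1878700628987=-0.07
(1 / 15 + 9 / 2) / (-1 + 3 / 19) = -5.42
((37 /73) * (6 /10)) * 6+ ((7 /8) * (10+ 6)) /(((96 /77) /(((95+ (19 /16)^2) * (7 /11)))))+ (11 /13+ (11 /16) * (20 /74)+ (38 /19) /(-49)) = 24374800715409 /35236597760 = 691.75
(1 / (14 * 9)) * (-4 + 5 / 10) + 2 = 71 / 36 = 1.97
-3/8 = -0.38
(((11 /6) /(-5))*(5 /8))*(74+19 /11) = -833 /48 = -17.35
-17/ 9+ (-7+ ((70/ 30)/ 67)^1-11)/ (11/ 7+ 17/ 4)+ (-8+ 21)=788776/ 98289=8.03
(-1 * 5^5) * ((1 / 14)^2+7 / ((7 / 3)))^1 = -1840625 / 196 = -9390.94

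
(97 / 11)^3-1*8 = 902025 / 1331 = 677.70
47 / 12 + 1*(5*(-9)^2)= 4907 / 12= 408.92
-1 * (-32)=32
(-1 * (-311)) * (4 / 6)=622 / 3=207.33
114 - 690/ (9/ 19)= -4028/ 3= -1342.67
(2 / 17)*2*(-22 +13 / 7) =-564 / 119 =-4.74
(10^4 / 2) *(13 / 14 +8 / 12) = 167500 / 21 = 7976.19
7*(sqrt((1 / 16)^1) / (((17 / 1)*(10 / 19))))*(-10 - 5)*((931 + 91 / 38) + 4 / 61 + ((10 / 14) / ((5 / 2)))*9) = -45564153 / 16592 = -2746.15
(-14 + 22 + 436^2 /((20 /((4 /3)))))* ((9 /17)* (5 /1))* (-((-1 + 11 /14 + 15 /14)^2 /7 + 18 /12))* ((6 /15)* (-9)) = 5654551032 /29155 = 193947.90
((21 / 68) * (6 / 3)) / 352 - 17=-203435 / 11968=-17.00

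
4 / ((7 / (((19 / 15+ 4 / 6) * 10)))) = 232 / 21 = 11.05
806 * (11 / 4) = 4433 / 2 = 2216.50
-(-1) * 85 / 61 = 85 / 61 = 1.39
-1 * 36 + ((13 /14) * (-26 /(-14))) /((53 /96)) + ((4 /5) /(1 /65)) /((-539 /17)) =-34.52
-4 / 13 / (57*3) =-4 / 2223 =-0.00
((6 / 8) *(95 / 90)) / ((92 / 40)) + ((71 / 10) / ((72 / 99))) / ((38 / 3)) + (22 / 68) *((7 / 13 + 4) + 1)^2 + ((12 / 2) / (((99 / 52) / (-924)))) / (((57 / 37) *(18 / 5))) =-2787973117301 / 5423764320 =-514.03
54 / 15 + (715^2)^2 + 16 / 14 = 261351000629.74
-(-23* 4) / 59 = 92 / 59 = 1.56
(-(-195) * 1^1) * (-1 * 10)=-1950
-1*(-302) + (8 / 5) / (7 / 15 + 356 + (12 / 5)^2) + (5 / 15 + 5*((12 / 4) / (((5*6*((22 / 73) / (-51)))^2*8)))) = 2284740222503 / 6311437440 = 362.00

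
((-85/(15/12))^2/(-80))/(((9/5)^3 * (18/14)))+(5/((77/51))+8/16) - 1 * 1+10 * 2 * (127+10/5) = 2601868883/1010394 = 2575.10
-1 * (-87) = 87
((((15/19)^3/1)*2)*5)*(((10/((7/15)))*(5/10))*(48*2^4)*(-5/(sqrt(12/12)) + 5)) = 0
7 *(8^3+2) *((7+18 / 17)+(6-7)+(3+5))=921088 / 17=54181.65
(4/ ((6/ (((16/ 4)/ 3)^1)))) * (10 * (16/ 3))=1280/ 27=47.41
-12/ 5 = -2.40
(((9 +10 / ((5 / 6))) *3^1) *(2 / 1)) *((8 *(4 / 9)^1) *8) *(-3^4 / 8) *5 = -181440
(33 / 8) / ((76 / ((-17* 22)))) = -6171 / 304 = -20.30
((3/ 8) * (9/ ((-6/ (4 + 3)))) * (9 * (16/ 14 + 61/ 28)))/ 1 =-7533/ 64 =-117.70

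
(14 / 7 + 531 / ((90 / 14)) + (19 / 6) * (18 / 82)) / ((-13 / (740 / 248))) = -1293927 / 66092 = -19.58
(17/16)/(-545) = -17/8720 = -0.00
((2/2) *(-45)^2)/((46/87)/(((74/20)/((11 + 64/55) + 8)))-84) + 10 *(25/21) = -787685725/60318888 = -13.06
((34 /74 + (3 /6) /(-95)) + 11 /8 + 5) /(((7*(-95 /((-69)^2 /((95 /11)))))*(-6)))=0.94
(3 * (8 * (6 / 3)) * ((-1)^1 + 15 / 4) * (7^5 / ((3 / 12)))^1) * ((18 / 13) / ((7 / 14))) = 319467456 / 13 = 24574419.69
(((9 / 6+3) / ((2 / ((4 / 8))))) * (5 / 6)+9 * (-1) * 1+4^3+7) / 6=1007 / 96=10.49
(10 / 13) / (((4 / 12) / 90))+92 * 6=9876 / 13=759.69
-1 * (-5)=5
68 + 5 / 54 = 3677 / 54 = 68.09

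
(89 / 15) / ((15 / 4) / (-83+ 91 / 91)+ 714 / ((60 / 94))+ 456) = 0.00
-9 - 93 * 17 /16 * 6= -4815 /8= -601.88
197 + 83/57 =11312/57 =198.46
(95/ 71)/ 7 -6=-2887/ 497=-5.81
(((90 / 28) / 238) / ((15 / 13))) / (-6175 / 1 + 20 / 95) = -247 / 130304524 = -0.00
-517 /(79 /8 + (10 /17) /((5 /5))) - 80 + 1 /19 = -3497465 /27037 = -129.36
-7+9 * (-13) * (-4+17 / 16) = 5387 / 16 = 336.69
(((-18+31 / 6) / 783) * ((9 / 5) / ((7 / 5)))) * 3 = -11 / 174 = -0.06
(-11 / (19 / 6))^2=4356 / 361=12.07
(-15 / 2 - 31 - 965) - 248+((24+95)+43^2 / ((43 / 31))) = 401 / 2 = 200.50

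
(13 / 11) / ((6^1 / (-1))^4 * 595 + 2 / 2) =1 / 652487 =0.00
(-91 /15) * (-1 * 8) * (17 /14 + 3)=3068 /15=204.53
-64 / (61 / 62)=-3968 / 61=-65.05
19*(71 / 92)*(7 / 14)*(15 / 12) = 6745 / 736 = 9.16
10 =10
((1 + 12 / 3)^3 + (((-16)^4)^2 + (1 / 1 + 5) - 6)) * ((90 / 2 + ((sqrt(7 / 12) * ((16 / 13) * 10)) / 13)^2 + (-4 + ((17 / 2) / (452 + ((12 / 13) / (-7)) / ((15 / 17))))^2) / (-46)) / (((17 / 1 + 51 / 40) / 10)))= 1087831839067354514612833578475 / 10148481147730748576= 107191590862.89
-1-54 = -55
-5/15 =-1/3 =-0.33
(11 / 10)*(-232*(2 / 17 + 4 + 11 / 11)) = -111012 / 85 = -1306.02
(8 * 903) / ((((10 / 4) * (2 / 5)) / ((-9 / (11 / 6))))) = -390096 / 11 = -35463.27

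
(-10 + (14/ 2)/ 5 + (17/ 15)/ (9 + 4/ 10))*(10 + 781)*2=-9457196/ 705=-13414.46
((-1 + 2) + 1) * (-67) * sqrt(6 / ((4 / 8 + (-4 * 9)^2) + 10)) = -4 * sqrt(871) / 13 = -9.08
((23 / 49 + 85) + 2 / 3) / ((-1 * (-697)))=12662 / 102459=0.12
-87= -87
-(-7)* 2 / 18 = 7 / 9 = 0.78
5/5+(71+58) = 130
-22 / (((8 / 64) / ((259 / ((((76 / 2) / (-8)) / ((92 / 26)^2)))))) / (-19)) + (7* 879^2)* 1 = 528211327 / 169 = 3125510.81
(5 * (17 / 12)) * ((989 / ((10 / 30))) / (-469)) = -84065 / 1876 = -44.81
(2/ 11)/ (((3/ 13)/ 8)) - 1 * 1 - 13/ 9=382/ 99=3.86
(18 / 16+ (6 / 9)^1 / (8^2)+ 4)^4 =59072816401 / 84934656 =695.51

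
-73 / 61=-1.20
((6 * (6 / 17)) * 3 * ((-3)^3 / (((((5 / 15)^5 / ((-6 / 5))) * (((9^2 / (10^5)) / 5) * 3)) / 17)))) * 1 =1749600000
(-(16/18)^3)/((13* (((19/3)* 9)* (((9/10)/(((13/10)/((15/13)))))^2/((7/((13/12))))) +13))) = -2422784/835421607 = -0.00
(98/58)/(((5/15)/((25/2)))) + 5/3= 11315/174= 65.03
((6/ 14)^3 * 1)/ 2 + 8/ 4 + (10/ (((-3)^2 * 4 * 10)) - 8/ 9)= 14549/ 12348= 1.18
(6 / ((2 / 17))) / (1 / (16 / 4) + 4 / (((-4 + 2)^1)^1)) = -204 / 7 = -29.14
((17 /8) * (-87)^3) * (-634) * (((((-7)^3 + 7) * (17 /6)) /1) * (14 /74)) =-5912088663222 /37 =-159786180087.08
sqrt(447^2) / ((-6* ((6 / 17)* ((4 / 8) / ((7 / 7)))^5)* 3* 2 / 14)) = -141848 / 9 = -15760.89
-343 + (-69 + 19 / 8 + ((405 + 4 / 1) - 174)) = -1397 / 8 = -174.62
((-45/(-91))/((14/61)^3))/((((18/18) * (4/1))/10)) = 51070725/499408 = 102.26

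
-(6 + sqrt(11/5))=-6 - sqrt(55)/5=-7.48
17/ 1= 17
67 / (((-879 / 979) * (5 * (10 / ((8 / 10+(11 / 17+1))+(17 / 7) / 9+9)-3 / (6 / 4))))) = 2057783596 / 158083755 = 13.02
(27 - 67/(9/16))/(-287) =829/2583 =0.32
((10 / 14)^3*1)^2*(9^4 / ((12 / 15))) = 512578125 / 470596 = 1089.21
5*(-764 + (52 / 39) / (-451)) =-3820.01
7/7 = 1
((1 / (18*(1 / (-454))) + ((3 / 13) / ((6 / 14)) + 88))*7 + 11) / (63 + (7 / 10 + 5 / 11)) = 5845730 / 825669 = 7.08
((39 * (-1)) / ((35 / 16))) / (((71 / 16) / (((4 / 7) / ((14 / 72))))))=-1437696 / 121765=-11.81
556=556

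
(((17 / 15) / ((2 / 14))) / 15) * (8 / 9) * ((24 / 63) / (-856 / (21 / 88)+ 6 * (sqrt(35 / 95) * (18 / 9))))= -681266432 / 13644880257825 - 13328 * sqrt(133) / 1516097806425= -0.00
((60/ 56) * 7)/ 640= 3/ 256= 0.01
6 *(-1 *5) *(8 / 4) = -60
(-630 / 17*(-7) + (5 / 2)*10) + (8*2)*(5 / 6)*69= 20475 / 17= 1204.41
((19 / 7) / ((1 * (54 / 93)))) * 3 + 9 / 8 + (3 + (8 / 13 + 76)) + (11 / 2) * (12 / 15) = 1082873 / 10920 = 99.16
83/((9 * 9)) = 83/81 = 1.02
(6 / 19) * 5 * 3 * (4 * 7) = 2520 / 19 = 132.63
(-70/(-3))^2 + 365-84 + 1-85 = 6673/9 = 741.44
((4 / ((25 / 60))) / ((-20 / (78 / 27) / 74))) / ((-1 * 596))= 1924 / 11175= 0.17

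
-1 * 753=-753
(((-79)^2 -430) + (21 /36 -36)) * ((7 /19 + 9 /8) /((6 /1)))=15732689 /10944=1437.56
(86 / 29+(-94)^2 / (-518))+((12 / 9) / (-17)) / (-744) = -1004066617 / 71249346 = -14.09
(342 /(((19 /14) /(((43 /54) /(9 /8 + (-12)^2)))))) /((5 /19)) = 2128 /405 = 5.25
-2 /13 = -0.15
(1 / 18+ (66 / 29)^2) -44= -586823 / 15138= -38.76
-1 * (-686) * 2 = 1372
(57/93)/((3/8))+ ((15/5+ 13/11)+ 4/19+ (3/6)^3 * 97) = 2822525/155496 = 18.15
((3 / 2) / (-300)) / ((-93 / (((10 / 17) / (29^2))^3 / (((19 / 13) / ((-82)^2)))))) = 437060 / 5163822446720991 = 0.00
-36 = -36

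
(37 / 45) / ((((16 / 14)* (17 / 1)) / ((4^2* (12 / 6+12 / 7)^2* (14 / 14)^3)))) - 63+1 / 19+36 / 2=-3622714 / 101745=-35.61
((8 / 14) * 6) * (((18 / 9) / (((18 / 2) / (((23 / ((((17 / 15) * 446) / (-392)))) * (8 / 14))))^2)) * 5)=1895936000 / 43115043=43.97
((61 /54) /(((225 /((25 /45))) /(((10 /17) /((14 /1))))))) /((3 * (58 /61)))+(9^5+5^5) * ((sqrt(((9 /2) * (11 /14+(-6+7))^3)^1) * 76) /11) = 3721 /90568044+63284250 * sqrt(7) /77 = 2174472.56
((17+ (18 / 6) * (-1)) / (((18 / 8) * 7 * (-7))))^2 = 64 / 3969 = 0.02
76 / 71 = 1.07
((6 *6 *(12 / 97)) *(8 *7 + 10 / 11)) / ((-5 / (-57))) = 15414624 / 5335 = 2889.34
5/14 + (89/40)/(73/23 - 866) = 281453/793800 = 0.35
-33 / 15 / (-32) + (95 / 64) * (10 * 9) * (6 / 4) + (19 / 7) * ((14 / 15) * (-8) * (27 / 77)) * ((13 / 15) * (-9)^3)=577850131 / 123200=4690.34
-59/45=-1.31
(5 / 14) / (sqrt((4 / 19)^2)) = 95 / 56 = 1.70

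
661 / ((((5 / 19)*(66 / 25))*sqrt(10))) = 12559*sqrt(10) / 132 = 300.87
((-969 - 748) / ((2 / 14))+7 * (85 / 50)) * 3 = -36021.30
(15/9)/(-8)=-5/24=-0.21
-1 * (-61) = 61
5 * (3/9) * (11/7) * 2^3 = 440/21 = 20.95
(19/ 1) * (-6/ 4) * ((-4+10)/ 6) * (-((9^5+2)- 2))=1682896.50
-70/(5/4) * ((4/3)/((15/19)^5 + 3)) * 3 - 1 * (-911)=863040377/1023459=843.26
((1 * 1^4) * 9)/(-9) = -1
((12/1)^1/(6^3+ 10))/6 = 0.01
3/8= 0.38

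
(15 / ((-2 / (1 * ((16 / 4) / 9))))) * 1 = -10 / 3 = -3.33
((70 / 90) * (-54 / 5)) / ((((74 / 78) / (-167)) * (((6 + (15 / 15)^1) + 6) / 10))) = 42084 / 37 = 1137.41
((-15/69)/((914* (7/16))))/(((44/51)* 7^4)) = -510/1943242147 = -0.00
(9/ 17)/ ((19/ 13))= 117/ 323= 0.36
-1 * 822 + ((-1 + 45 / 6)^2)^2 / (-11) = -173233 / 176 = -984.28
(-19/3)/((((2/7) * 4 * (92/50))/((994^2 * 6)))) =-821304925/46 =-17854454.89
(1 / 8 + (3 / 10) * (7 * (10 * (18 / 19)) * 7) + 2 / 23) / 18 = 162535 / 20976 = 7.75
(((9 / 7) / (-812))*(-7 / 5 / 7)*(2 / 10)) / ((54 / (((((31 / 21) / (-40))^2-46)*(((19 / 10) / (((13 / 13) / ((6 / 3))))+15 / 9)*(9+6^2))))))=-1330722199 / 100265760000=-0.01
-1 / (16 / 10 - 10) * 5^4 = 3125 / 42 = 74.40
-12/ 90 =-2/ 15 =-0.13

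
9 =9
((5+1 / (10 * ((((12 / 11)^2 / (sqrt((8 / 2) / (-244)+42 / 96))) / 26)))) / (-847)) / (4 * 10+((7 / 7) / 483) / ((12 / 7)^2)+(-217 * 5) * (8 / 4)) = 897 * sqrt(25071) / 180737767420+49680 / 17925631031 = 0.00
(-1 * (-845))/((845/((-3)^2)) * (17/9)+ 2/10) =342225/71906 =4.76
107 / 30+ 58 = 61.57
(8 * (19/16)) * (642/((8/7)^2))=298851/64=4669.55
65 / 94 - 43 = -3977 / 94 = -42.31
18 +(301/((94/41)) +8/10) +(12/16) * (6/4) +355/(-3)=185437/5640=32.88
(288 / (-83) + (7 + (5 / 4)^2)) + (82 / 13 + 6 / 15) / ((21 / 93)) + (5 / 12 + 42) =139968779 / 1812720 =77.21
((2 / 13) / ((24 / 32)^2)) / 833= 32 / 97461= 0.00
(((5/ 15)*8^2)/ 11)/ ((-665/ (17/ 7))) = -1088/ 153615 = -0.01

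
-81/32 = -2.53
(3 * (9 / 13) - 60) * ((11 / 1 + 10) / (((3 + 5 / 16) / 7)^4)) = -2488206163968 / 102576253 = -24257.14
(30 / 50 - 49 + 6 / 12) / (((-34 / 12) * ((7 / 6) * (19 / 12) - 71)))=-103464 / 423215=-0.24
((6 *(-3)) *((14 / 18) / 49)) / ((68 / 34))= -0.14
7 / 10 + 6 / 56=113 / 140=0.81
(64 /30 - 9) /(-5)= 103 /75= 1.37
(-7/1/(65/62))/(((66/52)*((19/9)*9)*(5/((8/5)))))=-6944/78375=-0.09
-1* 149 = -149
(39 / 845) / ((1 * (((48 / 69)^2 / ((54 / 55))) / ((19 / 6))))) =271377 / 915200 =0.30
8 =8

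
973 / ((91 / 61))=8479 / 13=652.23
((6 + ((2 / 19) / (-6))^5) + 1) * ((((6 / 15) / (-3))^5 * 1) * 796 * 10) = -214568201011712 / 91381981156875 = -2.35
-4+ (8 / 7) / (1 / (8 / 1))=36 / 7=5.14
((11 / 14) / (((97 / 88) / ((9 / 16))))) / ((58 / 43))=46827 / 157528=0.30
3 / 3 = 1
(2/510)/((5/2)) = 2/1275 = 0.00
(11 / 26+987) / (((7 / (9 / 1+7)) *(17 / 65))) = 1026920 / 119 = 8629.58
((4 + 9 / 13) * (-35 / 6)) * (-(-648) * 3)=-691740 / 13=-53210.77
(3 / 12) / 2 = 0.12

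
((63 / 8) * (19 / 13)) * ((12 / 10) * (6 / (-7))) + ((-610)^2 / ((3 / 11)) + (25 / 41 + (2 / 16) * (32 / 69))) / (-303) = -503092585363 / 111434310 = -4514.70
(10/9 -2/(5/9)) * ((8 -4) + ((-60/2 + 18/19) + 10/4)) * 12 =673.57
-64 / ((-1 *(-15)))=-64 / 15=-4.27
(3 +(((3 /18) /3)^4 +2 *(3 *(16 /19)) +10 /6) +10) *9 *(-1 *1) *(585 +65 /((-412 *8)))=-75833956503565 /730446336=-103818.66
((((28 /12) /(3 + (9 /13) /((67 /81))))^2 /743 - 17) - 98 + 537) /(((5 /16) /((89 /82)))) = 1122036992597978 /765540338247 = 1465.68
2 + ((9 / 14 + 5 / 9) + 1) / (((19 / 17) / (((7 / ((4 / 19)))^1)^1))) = 4853 / 72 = 67.40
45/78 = 15/26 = 0.58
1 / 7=0.14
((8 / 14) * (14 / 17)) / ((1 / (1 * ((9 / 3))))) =24 / 17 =1.41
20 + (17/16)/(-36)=11503/576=19.97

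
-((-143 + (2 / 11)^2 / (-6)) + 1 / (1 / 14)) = 129.01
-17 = -17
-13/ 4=-3.25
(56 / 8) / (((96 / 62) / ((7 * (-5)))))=-7595 / 48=-158.23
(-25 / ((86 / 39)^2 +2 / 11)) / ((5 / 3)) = -250965 / 84398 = -2.97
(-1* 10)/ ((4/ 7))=-35/ 2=-17.50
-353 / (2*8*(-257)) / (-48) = -353 / 197376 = -0.00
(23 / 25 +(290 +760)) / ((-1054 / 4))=-52546 / 13175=-3.99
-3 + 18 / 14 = -1.71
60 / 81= 20 / 27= 0.74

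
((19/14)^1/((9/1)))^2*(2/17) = 361/134946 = 0.00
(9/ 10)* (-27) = -243/ 10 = -24.30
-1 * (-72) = 72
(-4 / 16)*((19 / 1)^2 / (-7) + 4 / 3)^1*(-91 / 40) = -2743 / 96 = -28.57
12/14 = 6/7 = 0.86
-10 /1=-10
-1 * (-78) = 78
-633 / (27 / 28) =-5908 / 9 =-656.44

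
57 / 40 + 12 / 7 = 879 / 280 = 3.14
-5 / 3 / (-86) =0.02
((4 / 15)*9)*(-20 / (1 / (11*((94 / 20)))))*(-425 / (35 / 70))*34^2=2438420160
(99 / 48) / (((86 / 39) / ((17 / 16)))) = 21879 / 22016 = 0.99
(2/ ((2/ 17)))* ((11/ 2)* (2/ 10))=187/ 10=18.70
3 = 3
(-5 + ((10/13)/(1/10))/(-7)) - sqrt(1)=-646/91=-7.10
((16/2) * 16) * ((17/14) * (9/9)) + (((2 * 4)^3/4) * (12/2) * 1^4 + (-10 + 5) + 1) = 6436/7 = 919.43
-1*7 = -7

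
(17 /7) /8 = 17 /56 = 0.30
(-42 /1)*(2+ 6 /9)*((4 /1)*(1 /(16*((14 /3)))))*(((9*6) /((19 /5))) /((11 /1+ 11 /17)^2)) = -1445 /2299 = -0.63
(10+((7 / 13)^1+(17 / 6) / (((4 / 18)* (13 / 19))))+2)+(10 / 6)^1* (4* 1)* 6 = 3701 / 52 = 71.17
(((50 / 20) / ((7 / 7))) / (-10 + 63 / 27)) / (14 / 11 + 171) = -33 / 17434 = -0.00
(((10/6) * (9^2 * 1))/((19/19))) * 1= 135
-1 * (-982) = 982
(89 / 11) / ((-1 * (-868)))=89 / 9548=0.01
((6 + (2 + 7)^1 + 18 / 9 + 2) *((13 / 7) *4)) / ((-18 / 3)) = -494 / 21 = -23.52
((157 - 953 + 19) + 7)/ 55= -14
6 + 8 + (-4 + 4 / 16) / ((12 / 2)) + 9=179 / 8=22.38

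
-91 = -91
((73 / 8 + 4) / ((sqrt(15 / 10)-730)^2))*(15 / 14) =225 / (4*(1460-sqrt(6))^2) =0.00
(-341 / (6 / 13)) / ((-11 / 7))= 2821 / 6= 470.17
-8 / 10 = -4 / 5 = -0.80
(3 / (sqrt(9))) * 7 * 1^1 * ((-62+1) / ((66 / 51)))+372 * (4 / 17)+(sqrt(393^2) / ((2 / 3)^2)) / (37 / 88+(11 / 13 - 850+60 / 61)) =-316875348365 / 1301506162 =-243.47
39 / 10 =3.90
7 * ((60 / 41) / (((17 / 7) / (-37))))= -108780 / 697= -156.07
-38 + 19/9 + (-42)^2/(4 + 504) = -37052/1143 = -32.42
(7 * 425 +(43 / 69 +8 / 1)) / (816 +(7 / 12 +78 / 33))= 1294040 / 355189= 3.64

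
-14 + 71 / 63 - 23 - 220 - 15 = -17065 / 63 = -270.87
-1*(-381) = 381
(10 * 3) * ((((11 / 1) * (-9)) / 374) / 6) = -45 / 34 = -1.32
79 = 79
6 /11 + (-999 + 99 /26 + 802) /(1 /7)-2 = -387187 /286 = -1353.80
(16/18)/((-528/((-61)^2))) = -3721/594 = -6.26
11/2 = 5.50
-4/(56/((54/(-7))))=27/49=0.55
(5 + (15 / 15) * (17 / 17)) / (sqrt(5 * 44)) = 3 * sqrt(55) / 55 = 0.40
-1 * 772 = -772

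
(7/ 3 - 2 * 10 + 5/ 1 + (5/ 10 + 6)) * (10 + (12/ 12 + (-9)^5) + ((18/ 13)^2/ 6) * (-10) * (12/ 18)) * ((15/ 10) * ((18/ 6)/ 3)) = 184588967/ 338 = 546121.20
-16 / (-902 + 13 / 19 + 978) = -0.21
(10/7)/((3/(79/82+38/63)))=40465/54243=0.75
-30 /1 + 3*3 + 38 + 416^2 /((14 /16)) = 1384567 /7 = 197795.29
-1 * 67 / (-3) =67 / 3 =22.33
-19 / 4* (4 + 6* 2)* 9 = -684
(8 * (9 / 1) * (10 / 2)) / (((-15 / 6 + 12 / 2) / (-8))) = -5760 / 7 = -822.86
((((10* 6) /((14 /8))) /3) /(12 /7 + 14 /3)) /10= 12 /67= 0.18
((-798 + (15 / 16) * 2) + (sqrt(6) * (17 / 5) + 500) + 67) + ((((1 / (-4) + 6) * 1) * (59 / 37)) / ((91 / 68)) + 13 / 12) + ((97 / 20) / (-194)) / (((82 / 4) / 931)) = -3682964737 / 16565640 + 17 * sqrt(6) / 5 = -214.00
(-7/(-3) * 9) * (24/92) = 126/23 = 5.48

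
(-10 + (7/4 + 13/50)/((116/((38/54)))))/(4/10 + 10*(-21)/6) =1042727/3612240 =0.29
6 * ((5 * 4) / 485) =24 / 97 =0.25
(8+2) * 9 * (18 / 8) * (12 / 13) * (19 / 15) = 3078 / 13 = 236.77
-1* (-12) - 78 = -66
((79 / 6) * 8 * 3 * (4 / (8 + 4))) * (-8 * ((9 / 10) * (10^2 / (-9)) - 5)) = 12640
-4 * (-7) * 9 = 252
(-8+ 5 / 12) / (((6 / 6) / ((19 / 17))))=-8.48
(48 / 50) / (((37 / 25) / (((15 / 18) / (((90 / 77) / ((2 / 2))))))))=154 / 333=0.46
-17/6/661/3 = -17/11898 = -0.00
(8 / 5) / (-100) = -2 / 125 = -0.02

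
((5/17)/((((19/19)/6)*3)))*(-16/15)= -32/51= -0.63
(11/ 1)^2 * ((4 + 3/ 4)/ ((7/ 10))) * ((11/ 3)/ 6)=126445/ 252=501.77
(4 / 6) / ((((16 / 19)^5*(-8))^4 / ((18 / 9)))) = 37589973457545958193355601 / 3713820117856140824697372672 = 0.01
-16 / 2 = -8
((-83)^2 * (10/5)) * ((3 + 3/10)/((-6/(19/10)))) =-14398.01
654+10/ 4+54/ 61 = 80201/ 122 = 657.39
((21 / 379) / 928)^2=441 / 123701330944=0.00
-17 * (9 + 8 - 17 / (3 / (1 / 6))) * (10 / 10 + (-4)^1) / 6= 4913 / 36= 136.47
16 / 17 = 0.94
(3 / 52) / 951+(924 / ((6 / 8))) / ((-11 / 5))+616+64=1978081 / 16484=120.00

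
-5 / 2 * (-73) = 365 / 2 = 182.50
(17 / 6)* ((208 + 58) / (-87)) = -2261 / 261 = -8.66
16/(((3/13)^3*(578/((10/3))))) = 7.51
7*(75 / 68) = 7.72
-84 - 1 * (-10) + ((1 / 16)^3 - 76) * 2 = -462847 / 2048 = -226.00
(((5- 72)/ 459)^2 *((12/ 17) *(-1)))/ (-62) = 8978/ 37009629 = 0.00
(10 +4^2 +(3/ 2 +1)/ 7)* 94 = 17343/ 7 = 2477.57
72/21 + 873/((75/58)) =678.55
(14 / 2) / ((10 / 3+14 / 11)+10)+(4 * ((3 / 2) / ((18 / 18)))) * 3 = 8907 / 482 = 18.48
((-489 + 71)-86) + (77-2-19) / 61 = -30688 / 61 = -503.08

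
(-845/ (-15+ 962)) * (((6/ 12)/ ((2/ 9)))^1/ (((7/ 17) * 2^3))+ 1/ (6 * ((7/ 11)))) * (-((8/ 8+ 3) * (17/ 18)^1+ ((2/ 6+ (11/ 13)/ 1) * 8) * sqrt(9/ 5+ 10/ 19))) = 9121775/ 2863728+ 189865 * sqrt(20995)/ 2267118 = 15.32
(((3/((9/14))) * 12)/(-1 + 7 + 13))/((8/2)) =14/19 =0.74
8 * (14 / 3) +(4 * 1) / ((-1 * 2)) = 106 / 3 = 35.33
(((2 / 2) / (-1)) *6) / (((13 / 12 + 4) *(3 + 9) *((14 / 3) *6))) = -3 / 854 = -0.00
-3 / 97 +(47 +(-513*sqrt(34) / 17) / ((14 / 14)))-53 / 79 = 354783 / 7663-513*sqrt(34) / 17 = -129.66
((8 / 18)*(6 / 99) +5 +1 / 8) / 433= 12241 / 1028808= 0.01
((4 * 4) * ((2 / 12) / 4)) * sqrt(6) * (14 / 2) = 14 * sqrt(6) / 3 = 11.43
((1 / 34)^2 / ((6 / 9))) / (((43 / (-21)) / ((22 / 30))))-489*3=-1467.00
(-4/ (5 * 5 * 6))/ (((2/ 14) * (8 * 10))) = -7/ 3000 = -0.00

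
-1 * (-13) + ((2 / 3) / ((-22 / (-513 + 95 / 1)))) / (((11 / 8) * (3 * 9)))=11887 / 891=13.34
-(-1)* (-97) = -97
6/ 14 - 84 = -585/ 7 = -83.57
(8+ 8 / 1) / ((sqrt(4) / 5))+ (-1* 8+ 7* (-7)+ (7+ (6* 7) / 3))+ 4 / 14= 30 / 7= 4.29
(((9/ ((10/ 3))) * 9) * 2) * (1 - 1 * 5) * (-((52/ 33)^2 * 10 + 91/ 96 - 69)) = -40667373/ 4840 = -8402.35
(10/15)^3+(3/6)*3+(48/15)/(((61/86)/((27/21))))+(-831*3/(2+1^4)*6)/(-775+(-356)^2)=36581904217/4840681230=7.56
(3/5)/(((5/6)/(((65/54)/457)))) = 13/6855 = 0.00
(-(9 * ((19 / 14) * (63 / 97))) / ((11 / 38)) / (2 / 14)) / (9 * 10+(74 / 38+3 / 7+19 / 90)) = -2450103390 / 1182520889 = -2.07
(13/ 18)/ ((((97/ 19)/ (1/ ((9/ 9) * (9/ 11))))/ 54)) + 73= 23960/ 291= 82.34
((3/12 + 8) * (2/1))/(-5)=-33/10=-3.30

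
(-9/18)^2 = 1/4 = 0.25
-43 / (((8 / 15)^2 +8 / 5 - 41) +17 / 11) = 106425 / 92986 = 1.14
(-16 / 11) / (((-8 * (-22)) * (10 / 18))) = -9 / 605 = -0.01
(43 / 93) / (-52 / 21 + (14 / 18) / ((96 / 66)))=-14448 / 60667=-0.24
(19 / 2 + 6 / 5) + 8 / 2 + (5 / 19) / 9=14.73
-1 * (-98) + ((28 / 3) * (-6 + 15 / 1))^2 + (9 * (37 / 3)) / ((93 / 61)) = 224031 / 31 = 7226.81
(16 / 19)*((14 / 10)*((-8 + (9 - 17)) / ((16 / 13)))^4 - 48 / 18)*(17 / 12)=40782388 / 855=47698.70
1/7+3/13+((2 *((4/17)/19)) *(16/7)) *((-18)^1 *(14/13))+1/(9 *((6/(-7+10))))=-353539/529074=-0.67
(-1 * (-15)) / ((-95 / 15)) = -45 / 19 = -2.37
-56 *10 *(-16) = 8960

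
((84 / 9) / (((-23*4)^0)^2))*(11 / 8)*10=385 / 3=128.33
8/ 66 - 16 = -524/ 33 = -15.88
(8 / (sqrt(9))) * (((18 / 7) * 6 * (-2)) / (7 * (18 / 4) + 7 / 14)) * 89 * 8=-12816 / 7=-1830.86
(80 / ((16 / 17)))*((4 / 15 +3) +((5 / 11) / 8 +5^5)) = 70199579 / 264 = 265907.50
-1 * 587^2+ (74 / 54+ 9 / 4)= -37213061 / 108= -344565.38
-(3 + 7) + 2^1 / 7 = -9.71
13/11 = 1.18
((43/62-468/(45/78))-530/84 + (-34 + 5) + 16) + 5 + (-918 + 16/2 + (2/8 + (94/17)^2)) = -6411745441/3762780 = -1703.99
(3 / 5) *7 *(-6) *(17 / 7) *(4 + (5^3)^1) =-39474 / 5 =-7894.80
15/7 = 2.14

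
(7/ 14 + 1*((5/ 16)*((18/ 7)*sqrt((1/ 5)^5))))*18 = 81*sqrt(5)/ 700 + 9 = 9.26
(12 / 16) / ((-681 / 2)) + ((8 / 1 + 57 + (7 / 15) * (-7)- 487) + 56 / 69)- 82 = -79326403 / 156630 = -506.46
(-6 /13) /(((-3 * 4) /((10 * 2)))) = 0.77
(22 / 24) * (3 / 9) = 11 / 36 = 0.31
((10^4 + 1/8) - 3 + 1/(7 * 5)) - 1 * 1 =2798923/280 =9996.15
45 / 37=1.22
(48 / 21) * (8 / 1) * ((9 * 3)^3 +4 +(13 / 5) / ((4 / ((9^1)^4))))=15329056 / 35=437973.03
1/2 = 0.50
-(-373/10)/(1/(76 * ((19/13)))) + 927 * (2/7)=2005652/455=4408.03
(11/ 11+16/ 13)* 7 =203/ 13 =15.62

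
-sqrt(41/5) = -sqrt(205)/5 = -2.86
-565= -565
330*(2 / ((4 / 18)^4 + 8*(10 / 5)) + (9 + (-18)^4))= 909364354965 / 26248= 34645091.24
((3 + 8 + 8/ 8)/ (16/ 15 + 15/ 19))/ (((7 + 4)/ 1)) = 3420/ 5819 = 0.59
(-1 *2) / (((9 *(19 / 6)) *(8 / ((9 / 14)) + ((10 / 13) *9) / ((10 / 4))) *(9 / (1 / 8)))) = -13 / 202920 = -0.00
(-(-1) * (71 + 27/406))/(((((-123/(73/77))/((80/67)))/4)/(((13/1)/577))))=-398276320/6756935997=-0.06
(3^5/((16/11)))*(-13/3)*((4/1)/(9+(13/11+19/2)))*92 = -5860998/433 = -13535.79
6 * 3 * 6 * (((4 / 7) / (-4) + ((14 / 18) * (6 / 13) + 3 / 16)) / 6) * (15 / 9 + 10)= 8815 / 104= 84.76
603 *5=3015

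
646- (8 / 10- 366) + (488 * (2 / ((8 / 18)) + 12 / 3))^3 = 356850454016 / 5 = 71370090803.20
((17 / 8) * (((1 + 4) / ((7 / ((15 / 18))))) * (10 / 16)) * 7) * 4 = 2125 / 96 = 22.14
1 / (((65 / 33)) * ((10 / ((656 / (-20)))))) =-2706 / 1625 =-1.67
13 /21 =0.62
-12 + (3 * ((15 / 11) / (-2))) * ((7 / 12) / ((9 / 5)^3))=-260983 / 21384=-12.20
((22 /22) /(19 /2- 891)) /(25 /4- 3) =-8 /22919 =-0.00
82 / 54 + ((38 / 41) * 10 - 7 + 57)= 67291 / 1107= 60.79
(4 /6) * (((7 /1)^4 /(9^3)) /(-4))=-2401 /4374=-0.55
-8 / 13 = -0.62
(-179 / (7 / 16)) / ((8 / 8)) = -2864 / 7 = -409.14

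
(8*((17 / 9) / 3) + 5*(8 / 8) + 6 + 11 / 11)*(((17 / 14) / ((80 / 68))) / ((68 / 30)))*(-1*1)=-1955 / 252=-7.76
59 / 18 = 3.28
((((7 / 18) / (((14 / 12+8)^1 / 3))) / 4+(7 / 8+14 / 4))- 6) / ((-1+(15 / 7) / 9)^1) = 14721 / 7040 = 2.09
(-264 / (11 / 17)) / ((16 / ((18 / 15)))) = -153 / 5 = -30.60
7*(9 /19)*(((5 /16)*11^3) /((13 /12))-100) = 930195 /988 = 941.49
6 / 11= 0.55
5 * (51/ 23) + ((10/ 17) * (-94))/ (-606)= 1324315/ 118473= 11.18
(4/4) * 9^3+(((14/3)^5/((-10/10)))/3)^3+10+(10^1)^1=-155567805379865963/387420489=-401547697.65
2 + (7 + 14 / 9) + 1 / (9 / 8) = 103 / 9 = 11.44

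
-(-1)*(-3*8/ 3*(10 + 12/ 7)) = -656/ 7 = -93.71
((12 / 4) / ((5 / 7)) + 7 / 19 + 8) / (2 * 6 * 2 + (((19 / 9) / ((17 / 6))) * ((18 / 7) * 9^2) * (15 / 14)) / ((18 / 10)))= 165767 / 1534915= 0.11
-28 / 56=-1 / 2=-0.50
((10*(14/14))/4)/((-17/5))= -25/34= -0.74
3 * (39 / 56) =117 / 56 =2.09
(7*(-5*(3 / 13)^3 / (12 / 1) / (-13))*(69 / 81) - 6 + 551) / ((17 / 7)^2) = 9152697505 / 99049548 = 92.41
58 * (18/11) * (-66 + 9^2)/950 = 1566/1045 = 1.50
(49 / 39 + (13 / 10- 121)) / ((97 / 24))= -184772 / 6305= -29.31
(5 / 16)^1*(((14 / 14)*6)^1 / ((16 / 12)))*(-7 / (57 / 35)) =-3675 / 608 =-6.04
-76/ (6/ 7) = -266/ 3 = -88.67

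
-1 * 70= -70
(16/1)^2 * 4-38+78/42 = 6915/7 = 987.86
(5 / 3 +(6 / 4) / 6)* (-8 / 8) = -23 / 12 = -1.92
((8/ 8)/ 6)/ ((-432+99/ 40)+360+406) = 20/ 40377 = 0.00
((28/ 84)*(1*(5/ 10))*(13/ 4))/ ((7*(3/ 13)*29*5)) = 0.00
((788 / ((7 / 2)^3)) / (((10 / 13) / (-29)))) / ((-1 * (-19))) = -1188304 / 32585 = -36.47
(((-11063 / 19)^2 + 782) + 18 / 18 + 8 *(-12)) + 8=122640864 / 361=339725.39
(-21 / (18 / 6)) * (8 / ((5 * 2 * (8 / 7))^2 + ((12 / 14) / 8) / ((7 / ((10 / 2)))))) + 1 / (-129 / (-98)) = 0.33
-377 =-377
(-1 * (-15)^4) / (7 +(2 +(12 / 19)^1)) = -320625 / 61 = -5256.15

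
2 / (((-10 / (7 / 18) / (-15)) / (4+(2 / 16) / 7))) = 75 / 16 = 4.69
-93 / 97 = -0.96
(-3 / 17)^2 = 9 / 289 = 0.03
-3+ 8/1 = 5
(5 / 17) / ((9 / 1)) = 0.03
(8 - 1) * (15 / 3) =35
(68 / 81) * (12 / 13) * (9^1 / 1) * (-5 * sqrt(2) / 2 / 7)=-680 * sqrt(2) / 273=-3.52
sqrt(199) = 14.11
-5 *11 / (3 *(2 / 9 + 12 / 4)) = -165 / 29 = -5.69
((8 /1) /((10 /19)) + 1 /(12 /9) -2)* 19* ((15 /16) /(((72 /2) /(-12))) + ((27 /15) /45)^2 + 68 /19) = 866.20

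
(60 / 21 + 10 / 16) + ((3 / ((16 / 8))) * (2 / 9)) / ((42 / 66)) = 673 / 168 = 4.01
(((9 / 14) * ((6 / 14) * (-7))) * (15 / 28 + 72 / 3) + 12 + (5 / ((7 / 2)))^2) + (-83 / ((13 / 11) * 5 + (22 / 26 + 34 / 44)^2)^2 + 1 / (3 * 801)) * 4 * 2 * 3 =-9269820423325727453 / 152850630103044552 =-60.65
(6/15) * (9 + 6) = 6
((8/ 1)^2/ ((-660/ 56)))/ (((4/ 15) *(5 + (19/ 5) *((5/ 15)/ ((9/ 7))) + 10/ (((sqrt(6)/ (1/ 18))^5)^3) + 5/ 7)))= -9835773735629444303907175879016897085213998557817733120/ 3235889638713955644219574997121200538130140181240142869 + 1295598525103364389283561472000 *sqrt(6)/ 3235889638713955644219574997121200538130140181240142869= -3.04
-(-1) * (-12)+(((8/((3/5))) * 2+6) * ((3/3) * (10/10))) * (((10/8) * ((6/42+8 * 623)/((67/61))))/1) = 74483191/402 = 185281.57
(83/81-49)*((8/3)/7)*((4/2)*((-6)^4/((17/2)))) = -1989632/357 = -5573.20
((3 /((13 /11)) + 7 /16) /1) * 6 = 1857 /104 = 17.86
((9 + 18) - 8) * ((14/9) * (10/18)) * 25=33250/81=410.49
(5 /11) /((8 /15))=75 /88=0.85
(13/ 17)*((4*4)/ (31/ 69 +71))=0.17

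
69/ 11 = 6.27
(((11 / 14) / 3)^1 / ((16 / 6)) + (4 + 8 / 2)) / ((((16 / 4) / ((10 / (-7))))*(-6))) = 4535 / 9408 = 0.48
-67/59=-1.14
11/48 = 0.23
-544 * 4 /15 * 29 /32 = -1972 /15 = -131.47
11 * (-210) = -2310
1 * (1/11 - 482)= -5301/11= -481.91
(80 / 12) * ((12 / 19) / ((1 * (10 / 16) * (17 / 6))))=768 / 323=2.38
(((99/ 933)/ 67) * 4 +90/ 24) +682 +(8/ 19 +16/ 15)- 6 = 16182393887/ 23754180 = 681.24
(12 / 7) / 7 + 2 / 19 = 326 / 931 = 0.35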